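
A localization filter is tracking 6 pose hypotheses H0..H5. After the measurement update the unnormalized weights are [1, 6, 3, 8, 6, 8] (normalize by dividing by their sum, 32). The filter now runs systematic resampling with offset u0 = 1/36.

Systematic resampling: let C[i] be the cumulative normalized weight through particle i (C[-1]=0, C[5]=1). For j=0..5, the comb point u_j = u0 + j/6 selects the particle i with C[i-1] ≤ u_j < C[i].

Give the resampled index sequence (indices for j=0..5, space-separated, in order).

0 1 3 3 4 5

C = [1/32, 7/32, 5/16, 9/16, 3/4, 1]
j=0: u_0=1/36 ∈ [0, 1/32) → index 0
j=1: u_1=7/36 ∈ [1/32, 7/32) → index 1
j=2: u_2=13/36 ∈ [5/16, 9/16) → index 3
j=3: u_3=19/36 ∈ [5/16, 9/16) → index 3
j=4: u_4=25/36 ∈ [9/16, 3/4) → index 4
j=5: u_5=31/36 ∈ [3/4, 1) → index 5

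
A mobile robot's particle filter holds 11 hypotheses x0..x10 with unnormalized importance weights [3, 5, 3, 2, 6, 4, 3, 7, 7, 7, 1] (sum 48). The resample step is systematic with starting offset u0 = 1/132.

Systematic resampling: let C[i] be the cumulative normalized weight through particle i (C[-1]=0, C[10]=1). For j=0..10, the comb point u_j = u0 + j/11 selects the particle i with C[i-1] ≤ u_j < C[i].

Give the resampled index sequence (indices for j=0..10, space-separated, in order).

C = [1/16, 1/6, 11/48, 13/48, 19/48, 23/48, 13/24, 11/16, 5/6, 47/48, 1]
j=0: u_0=1/132 ∈ [0, 1/16) → index 0
j=1: u_1=13/132 ∈ [1/16, 1/6) → index 1
j=2: u_2=25/132 ∈ [1/6, 11/48) → index 2
j=3: u_3=37/132 ∈ [13/48, 19/48) → index 4
j=4: u_4=49/132 ∈ [13/48, 19/48) → index 4
j=5: u_5=61/132 ∈ [19/48, 23/48) → index 5
j=6: u_6=73/132 ∈ [13/24, 11/16) → index 7
j=7: u_7=85/132 ∈ [13/24, 11/16) → index 7
j=8: u_8=97/132 ∈ [11/16, 5/6) → index 8
j=9: u_9=109/132 ∈ [11/16, 5/6) → index 8
j=10: u_10=11/12 ∈ [5/6, 47/48) → index 9

0 1 2 4 4 5 7 7 8 8 9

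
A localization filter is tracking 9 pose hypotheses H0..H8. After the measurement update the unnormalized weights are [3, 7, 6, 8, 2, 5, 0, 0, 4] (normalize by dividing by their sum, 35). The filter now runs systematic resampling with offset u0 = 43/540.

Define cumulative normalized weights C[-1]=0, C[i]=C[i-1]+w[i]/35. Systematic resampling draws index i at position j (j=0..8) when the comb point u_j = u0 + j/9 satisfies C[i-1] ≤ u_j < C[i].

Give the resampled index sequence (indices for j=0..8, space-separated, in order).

0 1 2 2 3 3 5 5 8

C = [3/35, 2/7, 16/35, 24/35, 26/35, 31/35, 31/35, 31/35, 1]
j=0: u_0=43/540 ∈ [0, 3/35) → index 0
j=1: u_1=103/540 ∈ [3/35, 2/7) → index 1
j=2: u_2=163/540 ∈ [2/7, 16/35) → index 2
j=3: u_3=223/540 ∈ [2/7, 16/35) → index 2
j=4: u_4=283/540 ∈ [16/35, 24/35) → index 3
j=5: u_5=343/540 ∈ [16/35, 24/35) → index 3
j=6: u_6=403/540 ∈ [26/35, 31/35) → index 5
j=7: u_7=463/540 ∈ [26/35, 31/35) → index 5
j=8: u_8=523/540 ∈ [31/35, 1) → index 8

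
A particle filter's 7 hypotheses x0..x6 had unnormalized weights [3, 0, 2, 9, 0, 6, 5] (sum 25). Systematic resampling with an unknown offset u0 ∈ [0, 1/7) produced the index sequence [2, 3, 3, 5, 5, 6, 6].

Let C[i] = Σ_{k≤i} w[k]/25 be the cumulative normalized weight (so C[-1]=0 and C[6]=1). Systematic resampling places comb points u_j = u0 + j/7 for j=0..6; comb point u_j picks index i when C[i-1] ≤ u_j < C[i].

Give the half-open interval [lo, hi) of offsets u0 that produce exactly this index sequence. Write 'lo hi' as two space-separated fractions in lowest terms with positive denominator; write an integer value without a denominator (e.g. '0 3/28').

C = [3/25, 3/25, 1/5, 14/25, 14/25, 4/5, 1]
j=0 picked index 2: u0 ∈ [3/25, 1/5)
j=1 picked index 3: u0 ∈ [2/35, 73/175)
j=2 picked index 3: u0 ∈ [-3/35, 48/175)
j=3 picked index 5: u0 ∈ [23/175, 13/35)
j=4 picked index 5: u0 ∈ [-2/175, 8/35)
j=5 picked index 6: u0 ∈ [3/35, 2/7)
j=6 picked index 6: u0 ∈ [-2/35, 1/7)
intersection: [23/175, 1/7)

23/175 1/7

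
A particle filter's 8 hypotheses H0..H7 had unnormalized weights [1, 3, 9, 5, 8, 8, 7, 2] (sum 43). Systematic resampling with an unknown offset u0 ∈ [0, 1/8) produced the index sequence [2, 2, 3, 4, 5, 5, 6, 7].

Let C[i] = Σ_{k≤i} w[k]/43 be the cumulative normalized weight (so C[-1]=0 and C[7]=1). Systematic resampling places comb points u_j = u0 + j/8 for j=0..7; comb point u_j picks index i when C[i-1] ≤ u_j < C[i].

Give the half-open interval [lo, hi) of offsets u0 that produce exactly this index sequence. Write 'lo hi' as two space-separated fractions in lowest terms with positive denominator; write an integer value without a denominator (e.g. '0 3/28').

C = [1/43, 4/43, 13/43, 18/43, 26/43, 34/43, 41/43, 1]
j=0 picked index 2: u0 ∈ [4/43, 13/43)
j=1 picked index 2: u0 ∈ [-11/344, 61/344)
j=2 picked index 3: u0 ∈ [9/172, 29/172)
j=3 picked index 4: u0 ∈ [15/344, 79/344)
j=4 picked index 5: u0 ∈ [9/86, 25/86)
j=5 picked index 5: u0 ∈ [-7/344, 57/344)
j=6 picked index 6: u0 ∈ [7/172, 35/172)
j=7 picked index 7: u0 ∈ [27/344, 1/8)
intersection: [9/86, 1/8)

9/86 1/8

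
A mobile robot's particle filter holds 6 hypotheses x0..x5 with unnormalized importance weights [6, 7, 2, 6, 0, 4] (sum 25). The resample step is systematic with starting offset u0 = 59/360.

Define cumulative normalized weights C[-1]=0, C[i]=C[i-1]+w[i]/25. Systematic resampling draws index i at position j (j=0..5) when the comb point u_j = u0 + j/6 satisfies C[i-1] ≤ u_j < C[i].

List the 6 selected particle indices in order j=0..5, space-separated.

0 1 1 3 3 5

C = [6/25, 13/25, 3/5, 21/25, 21/25, 1]
j=0: u_0=59/360 ∈ [0, 6/25) → index 0
j=1: u_1=119/360 ∈ [6/25, 13/25) → index 1
j=2: u_2=179/360 ∈ [6/25, 13/25) → index 1
j=3: u_3=239/360 ∈ [3/5, 21/25) → index 3
j=4: u_4=299/360 ∈ [3/5, 21/25) → index 3
j=5: u_5=359/360 ∈ [21/25, 1) → index 5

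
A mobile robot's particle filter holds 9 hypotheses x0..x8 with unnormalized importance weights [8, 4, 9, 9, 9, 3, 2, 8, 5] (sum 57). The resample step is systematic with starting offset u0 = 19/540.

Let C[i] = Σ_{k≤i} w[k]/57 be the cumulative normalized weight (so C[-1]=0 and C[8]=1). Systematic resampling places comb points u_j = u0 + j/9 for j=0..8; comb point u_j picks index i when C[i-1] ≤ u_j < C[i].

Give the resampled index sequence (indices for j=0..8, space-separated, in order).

0 1 2 3 3 4 5 7 8

C = [8/57, 4/19, 7/19, 10/19, 13/19, 14/19, 44/57, 52/57, 1]
j=0: u_0=19/540 ∈ [0, 8/57) → index 0
j=1: u_1=79/540 ∈ [8/57, 4/19) → index 1
j=2: u_2=139/540 ∈ [4/19, 7/19) → index 2
j=3: u_3=199/540 ∈ [7/19, 10/19) → index 3
j=4: u_4=259/540 ∈ [7/19, 10/19) → index 3
j=5: u_5=319/540 ∈ [10/19, 13/19) → index 4
j=6: u_6=379/540 ∈ [13/19, 14/19) → index 5
j=7: u_7=439/540 ∈ [44/57, 52/57) → index 7
j=8: u_8=499/540 ∈ [52/57, 1) → index 8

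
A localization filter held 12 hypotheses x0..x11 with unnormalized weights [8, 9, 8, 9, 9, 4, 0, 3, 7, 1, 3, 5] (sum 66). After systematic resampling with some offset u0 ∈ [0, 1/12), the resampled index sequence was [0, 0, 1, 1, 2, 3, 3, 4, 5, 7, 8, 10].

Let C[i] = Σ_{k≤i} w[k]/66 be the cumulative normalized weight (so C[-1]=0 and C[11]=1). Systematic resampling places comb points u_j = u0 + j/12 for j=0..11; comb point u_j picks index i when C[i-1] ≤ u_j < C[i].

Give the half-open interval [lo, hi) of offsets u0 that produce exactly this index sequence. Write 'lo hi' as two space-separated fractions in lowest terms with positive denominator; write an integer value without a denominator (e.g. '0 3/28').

0 1/132

C = [4/33, 17/66, 25/66, 17/33, 43/66, 47/66, 47/66, 25/33, 19/22, 29/33, 61/66, 1]
j=0 picked index 0: u0 ∈ [0, 4/33)
j=1 picked index 0: u0 ∈ [-1/12, 5/132)
j=2 picked index 1: u0 ∈ [-1/22, 1/11)
j=3 picked index 1: u0 ∈ [-17/132, 1/132)
j=4 picked index 2: u0 ∈ [-5/66, 1/22)
j=5 picked index 3: u0 ∈ [-5/132, 13/132)
j=6 picked index 3: u0 ∈ [-4/33, 1/66)
j=7 picked index 4: u0 ∈ [-3/44, 3/44)
j=8 picked index 5: u0 ∈ [-1/66, 1/22)
j=9 picked index 7: u0 ∈ [-5/132, 1/132)
j=10 picked index 8: u0 ∈ [-5/66, 1/33)
j=11 picked index 10: u0 ∈ [-5/132, 1/132)
intersection: [0, 1/132)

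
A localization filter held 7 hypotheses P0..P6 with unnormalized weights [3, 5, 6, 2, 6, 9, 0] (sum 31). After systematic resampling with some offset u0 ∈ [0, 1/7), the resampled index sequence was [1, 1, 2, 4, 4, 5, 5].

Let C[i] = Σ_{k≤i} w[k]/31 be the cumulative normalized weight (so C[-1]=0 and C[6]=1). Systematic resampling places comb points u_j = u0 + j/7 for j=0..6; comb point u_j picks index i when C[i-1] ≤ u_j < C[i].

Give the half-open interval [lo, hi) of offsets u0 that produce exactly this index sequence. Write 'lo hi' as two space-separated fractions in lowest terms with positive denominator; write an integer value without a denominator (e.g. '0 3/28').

3/31 25/217

C = [3/31, 8/31, 14/31, 16/31, 22/31, 1, 1]
j=0 picked index 1: u0 ∈ [3/31, 8/31)
j=1 picked index 1: u0 ∈ [-10/217, 25/217)
j=2 picked index 2: u0 ∈ [-6/217, 36/217)
j=3 picked index 4: u0 ∈ [19/217, 61/217)
j=4 picked index 4: u0 ∈ [-12/217, 30/217)
j=5 picked index 5: u0 ∈ [-1/217, 2/7)
j=6 picked index 5: u0 ∈ [-32/217, 1/7)
intersection: [3/31, 25/217)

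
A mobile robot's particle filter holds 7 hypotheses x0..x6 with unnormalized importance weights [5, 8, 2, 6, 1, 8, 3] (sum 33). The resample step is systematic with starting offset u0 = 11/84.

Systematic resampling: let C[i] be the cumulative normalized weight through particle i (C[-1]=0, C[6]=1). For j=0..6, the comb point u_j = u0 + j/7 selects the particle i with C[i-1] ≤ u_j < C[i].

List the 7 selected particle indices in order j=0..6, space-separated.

0 1 2 3 5 5 6

C = [5/33, 13/33, 5/11, 7/11, 2/3, 10/11, 1]
j=0: u_0=11/84 ∈ [0, 5/33) → index 0
j=1: u_1=23/84 ∈ [5/33, 13/33) → index 1
j=2: u_2=5/12 ∈ [13/33, 5/11) → index 2
j=3: u_3=47/84 ∈ [5/11, 7/11) → index 3
j=4: u_4=59/84 ∈ [2/3, 10/11) → index 5
j=5: u_5=71/84 ∈ [2/3, 10/11) → index 5
j=6: u_6=83/84 ∈ [10/11, 1) → index 6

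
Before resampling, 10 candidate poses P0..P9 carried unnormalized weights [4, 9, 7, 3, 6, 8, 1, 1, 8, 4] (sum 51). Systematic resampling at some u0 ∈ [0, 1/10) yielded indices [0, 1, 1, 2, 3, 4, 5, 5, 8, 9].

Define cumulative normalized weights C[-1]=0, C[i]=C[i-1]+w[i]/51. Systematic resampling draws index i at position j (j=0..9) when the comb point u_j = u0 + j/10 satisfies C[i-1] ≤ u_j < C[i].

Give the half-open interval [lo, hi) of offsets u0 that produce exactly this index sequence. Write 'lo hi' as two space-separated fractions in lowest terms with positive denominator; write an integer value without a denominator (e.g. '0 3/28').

11/510 13/510

C = [4/51, 13/51, 20/51, 23/51, 29/51, 37/51, 38/51, 13/17, 47/51, 1]
j=0 picked index 0: u0 ∈ [0, 4/51)
j=1 picked index 1: u0 ∈ [-11/510, 79/510)
j=2 picked index 1: u0 ∈ [-31/255, 14/255)
j=3 picked index 2: u0 ∈ [-23/510, 47/510)
j=4 picked index 3: u0 ∈ [-2/255, 13/255)
j=5 picked index 4: u0 ∈ [-5/102, 7/102)
j=6 picked index 5: u0 ∈ [-8/255, 32/255)
j=7 picked index 5: u0 ∈ [-67/510, 13/510)
j=8 picked index 8: u0 ∈ [-3/85, 31/255)
j=9 picked index 9: u0 ∈ [11/510, 1/10)
intersection: [11/510, 13/510)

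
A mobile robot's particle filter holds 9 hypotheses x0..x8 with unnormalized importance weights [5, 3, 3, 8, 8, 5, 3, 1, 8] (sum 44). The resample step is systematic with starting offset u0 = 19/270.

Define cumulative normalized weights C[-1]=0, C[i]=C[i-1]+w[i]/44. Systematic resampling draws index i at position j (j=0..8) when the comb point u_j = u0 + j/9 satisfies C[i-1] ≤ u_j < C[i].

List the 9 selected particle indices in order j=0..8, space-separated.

0 1 3 3 4 5 6 8 8

C = [5/44, 2/11, 1/4, 19/44, 27/44, 8/11, 35/44, 9/11, 1]
j=0: u_0=19/270 ∈ [0, 5/44) → index 0
j=1: u_1=49/270 ∈ [5/44, 2/11) → index 1
j=2: u_2=79/270 ∈ [1/4, 19/44) → index 3
j=3: u_3=109/270 ∈ [1/4, 19/44) → index 3
j=4: u_4=139/270 ∈ [19/44, 27/44) → index 4
j=5: u_5=169/270 ∈ [27/44, 8/11) → index 5
j=6: u_6=199/270 ∈ [8/11, 35/44) → index 6
j=7: u_7=229/270 ∈ [9/11, 1) → index 8
j=8: u_8=259/270 ∈ [9/11, 1) → index 8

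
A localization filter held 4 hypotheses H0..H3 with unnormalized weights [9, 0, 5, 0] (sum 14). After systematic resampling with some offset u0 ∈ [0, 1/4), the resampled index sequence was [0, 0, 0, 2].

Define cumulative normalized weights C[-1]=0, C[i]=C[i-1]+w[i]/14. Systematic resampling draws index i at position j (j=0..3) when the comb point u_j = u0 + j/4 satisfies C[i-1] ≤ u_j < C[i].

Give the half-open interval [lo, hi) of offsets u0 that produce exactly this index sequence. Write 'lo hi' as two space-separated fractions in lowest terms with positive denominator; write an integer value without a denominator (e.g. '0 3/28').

0 1/7

C = [9/14, 9/14, 1, 1]
j=0 picked index 0: u0 ∈ [0, 9/14)
j=1 picked index 0: u0 ∈ [-1/4, 11/28)
j=2 picked index 0: u0 ∈ [-1/2, 1/7)
j=3 picked index 2: u0 ∈ [-3/28, 1/4)
intersection: [0, 1/7)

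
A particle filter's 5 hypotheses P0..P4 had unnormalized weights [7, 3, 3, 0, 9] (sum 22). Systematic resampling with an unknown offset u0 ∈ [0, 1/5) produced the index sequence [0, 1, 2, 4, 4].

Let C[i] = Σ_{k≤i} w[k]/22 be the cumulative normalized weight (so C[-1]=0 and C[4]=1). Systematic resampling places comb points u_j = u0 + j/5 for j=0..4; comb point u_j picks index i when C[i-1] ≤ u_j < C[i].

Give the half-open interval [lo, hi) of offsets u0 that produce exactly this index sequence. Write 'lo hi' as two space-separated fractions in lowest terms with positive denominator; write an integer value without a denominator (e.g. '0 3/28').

13/110 21/110

C = [7/22, 5/11, 13/22, 13/22, 1]
j=0 picked index 0: u0 ∈ [0, 7/22)
j=1 picked index 1: u0 ∈ [13/110, 14/55)
j=2 picked index 2: u0 ∈ [3/55, 21/110)
j=3 picked index 4: u0 ∈ [-1/110, 2/5)
j=4 picked index 4: u0 ∈ [-23/110, 1/5)
intersection: [13/110, 21/110)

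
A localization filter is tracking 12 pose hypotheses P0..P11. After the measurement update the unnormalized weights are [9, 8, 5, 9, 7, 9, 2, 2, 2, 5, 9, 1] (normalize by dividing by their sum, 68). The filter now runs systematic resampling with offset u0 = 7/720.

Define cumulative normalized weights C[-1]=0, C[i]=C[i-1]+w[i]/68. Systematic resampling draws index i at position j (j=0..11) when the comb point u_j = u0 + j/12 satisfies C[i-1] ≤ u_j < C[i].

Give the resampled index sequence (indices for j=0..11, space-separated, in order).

0 0 1 2 3 3 4 5 5 8 9 10

C = [9/68, 1/4, 11/34, 31/68, 19/34, 47/68, 49/68, 3/4, 53/68, 29/34, 67/68, 1]
j=0: u_0=7/720 ∈ [0, 9/68) → index 0
j=1: u_1=67/720 ∈ [0, 9/68) → index 0
j=2: u_2=127/720 ∈ [9/68, 1/4) → index 1
j=3: u_3=187/720 ∈ [1/4, 11/34) → index 2
j=4: u_4=247/720 ∈ [11/34, 31/68) → index 3
j=5: u_5=307/720 ∈ [11/34, 31/68) → index 3
j=6: u_6=367/720 ∈ [31/68, 19/34) → index 4
j=7: u_7=427/720 ∈ [19/34, 47/68) → index 5
j=8: u_8=487/720 ∈ [19/34, 47/68) → index 5
j=9: u_9=547/720 ∈ [3/4, 53/68) → index 8
j=10: u_10=607/720 ∈ [53/68, 29/34) → index 9
j=11: u_11=667/720 ∈ [29/34, 67/68) → index 10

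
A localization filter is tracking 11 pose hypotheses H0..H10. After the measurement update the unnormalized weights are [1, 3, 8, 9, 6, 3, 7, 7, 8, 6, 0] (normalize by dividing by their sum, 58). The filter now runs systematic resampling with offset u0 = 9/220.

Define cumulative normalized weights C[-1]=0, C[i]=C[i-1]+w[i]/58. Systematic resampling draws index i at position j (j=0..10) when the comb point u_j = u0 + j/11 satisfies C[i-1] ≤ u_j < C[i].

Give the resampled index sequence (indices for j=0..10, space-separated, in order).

1 2 3 3 4 5 6 7 8 8 9

C = [1/58, 2/29, 6/29, 21/58, 27/58, 15/29, 37/58, 22/29, 26/29, 1, 1]
j=0: u_0=9/220 ∈ [1/58, 2/29) → index 1
j=1: u_1=29/220 ∈ [2/29, 6/29) → index 2
j=2: u_2=49/220 ∈ [6/29, 21/58) → index 3
j=3: u_3=69/220 ∈ [6/29, 21/58) → index 3
j=4: u_4=89/220 ∈ [21/58, 27/58) → index 4
j=5: u_5=109/220 ∈ [27/58, 15/29) → index 5
j=6: u_6=129/220 ∈ [15/29, 37/58) → index 6
j=7: u_7=149/220 ∈ [37/58, 22/29) → index 7
j=8: u_8=169/220 ∈ [22/29, 26/29) → index 8
j=9: u_9=189/220 ∈ [22/29, 26/29) → index 8
j=10: u_10=19/20 ∈ [26/29, 1) → index 9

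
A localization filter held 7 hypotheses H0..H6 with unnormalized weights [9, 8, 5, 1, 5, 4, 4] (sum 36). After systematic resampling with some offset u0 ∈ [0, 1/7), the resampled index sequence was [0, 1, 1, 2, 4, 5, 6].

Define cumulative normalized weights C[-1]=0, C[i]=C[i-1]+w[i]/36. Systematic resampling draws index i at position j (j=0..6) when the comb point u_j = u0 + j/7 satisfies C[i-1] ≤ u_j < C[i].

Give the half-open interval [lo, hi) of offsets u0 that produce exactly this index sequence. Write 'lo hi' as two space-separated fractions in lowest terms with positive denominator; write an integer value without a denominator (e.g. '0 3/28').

C = [1/4, 17/36, 11/18, 23/36, 7/9, 8/9, 1]
j=0 picked index 0: u0 ∈ [0, 1/4)
j=1 picked index 1: u0 ∈ [3/28, 83/252)
j=2 picked index 1: u0 ∈ [-1/28, 47/252)
j=3 picked index 2: u0 ∈ [11/252, 23/126)
j=4 picked index 4: u0 ∈ [17/252, 13/63)
j=5 picked index 5: u0 ∈ [4/63, 11/63)
j=6 picked index 6: u0 ∈ [2/63, 1/7)
intersection: [3/28, 1/7)

3/28 1/7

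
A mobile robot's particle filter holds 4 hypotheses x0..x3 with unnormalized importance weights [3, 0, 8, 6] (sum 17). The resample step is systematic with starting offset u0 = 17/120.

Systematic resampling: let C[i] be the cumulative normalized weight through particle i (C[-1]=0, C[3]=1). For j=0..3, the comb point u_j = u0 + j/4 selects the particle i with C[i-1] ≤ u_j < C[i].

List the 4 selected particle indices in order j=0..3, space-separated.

0 2 2 3

C = [3/17, 3/17, 11/17, 1]
j=0: u_0=17/120 ∈ [0, 3/17) → index 0
j=1: u_1=47/120 ∈ [3/17, 11/17) → index 2
j=2: u_2=77/120 ∈ [3/17, 11/17) → index 2
j=3: u_3=107/120 ∈ [11/17, 1) → index 3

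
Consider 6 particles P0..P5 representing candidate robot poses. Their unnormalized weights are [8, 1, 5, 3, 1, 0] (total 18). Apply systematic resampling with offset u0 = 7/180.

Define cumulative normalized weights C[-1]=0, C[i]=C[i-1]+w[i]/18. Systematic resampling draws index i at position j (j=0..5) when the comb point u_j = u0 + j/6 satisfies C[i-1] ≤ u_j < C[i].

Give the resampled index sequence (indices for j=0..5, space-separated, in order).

C = [4/9, 1/2, 7/9, 17/18, 1, 1]
j=0: u_0=7/180 ∈ [0, 4/9) → index 0
j=1: u_1=37/180 ∈ [0, 4/9) → index 0
j=2: u_2=67/180 ∈ [0, 4/9) → index 0
j=3: u_3=97/180 ∈ [1/2, 7/9) → index 2
j=4: u_4=127/180 ∈ [1/2, 7/9) → index 2
j=5: u_5=157/180 ∈ [7/9, 17/18) → index 3

0 0 0 2 2 3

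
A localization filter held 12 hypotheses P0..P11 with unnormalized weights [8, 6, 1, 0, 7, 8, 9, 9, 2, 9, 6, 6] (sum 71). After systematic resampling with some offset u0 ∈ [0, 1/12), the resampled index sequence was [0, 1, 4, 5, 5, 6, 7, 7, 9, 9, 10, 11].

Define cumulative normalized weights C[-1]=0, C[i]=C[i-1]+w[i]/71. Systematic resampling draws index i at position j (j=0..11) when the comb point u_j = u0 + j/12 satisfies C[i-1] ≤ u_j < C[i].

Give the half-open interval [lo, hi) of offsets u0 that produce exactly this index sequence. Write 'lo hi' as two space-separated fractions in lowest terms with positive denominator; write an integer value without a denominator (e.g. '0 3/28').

17/284 23/284

C = [8/71, 14/71, 15/71, 15/71, 22/71, 30/71, 39/71, 48/71, 50/71, 59/71, 65/71, 1]
j=0 picked index 0: u0 ∈ [0, 8/71)
j=1 picked index 1: u0 ∈ [25/852, 97/852)
j=2 picked index 4: u0 ∈ [19/426, 61/426)
j=3 picked index 5: u0 ∈ [17/284, 49/284)
j=4 picked index 5: u0 ∈ [-5/213, 19/213)
j=5 picked index 6: u0 ∈ [5/852, 113/852)
j=6 picked index 7: u0 ∈ [7/142, 25/142)
j=7 picked index 7: u0 ∈ [-29/852, 79/852)
j=8 picked index 9: u0 ∈ [8/213, 35/213)
j=9 picked index 9: u0 ∈ [-13/284, 23/284)
j=10 picked index 10: u0 ∈ [-1/426, 35/426)
j=11 picked index 11: u0 ∈ [-1/852, 1/12)
intersection: [17/284, 23/284)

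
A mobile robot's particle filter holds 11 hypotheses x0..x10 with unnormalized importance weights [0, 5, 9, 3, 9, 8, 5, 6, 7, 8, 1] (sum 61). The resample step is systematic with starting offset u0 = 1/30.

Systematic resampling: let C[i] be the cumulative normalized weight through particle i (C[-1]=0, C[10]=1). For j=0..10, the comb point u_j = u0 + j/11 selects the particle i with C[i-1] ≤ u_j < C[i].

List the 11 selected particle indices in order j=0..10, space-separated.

C = [0, 5/61, 14/61, 17/61, 26/61, 34/61, 39/61, 45/61, 52/61, 60/61, 1]
j=0: u_0=1/30 ∈ [0, 5/61) → index 1
j=1: u_1=41/330 ∈ [5/61, 14/61) → index 2
j=2: u_2=71/330 ∈ [5/61, 14/61) → index 2
j=3: u_3=101/330 ∈ [17/61, 26/61) → index 4
j=4: u_4=131/330 ∈ [17/61, 26/61) → index 4
j=5: u_5=161/330 ∈ [26/61, 34/61) → index 5
j=6: u_6=191/330 ∈ [34/61, 39/61) → index 6
j=7: u_7=221/330 ∈ [39/61, 45/61) → index 7
j=8: u_8=251/330 ∈ [45/61, 52/61) → index 8
j=9: u_9=281/330 ∈ [45/61, 52/61) → index 8
j=10: u_10=311/330 ∈ [52/61, 60/61) → index 9

1 2 2 4 4 5 6 7 8 8 9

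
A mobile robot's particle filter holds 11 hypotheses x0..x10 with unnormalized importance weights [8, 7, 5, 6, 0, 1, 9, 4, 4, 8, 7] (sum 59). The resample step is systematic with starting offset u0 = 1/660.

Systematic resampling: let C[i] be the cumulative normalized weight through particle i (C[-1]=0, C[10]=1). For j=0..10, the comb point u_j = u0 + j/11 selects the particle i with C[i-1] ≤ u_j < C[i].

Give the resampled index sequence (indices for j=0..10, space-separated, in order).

C = [8/59, 15/59, 20/59, 26/59, 26/59, 27/59, 36/59, 40/59, 44/59, 52/59, 1]
j=0: u_0=1/660 ∈ [0, 8/59) → index 0
j=1: u_1=61/660 ∈ [0, 8/59) → index 0
j=2: u_2=11/60 ∈ [8/59, 15/59) → index 1
j=3: u_3=181/660 ∈ [15/59, 20/59) → index 2
j=4: u_4=241/660 ∈ [20/59, 26/59) → index 3
j=5: u_5=301/660 ∈ [26/59, 27/59) → index 5
j=6: u_6=361/660 ∈ [27/59, 36/59) → index 6
j=7: u_7=421/660 ∈ [36/59, 40/59) → index 7
j=8: u_8=481/660 ∈ [40/59, 44/59) → index 8
j=9: u_9=541/660 ∈ [44/59, 52/59) → index 9
j=10: u_10=601/660 ∈ [52/59, 1) → index 10

0 0 1 2 3 5 6 7 8 9 10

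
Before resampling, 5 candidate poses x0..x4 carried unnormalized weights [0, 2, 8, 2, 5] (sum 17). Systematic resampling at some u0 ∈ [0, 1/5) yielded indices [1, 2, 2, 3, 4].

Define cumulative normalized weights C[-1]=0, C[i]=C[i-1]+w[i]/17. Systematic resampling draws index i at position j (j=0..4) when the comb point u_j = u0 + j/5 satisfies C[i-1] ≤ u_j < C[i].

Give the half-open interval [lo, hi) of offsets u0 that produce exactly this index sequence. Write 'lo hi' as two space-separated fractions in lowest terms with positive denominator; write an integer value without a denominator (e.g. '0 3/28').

C = [0, 2/17, 10/17, 12/17, 1]
j=0 picked index 1: u0 ∈ [0, 2/17)
j=1 picked index 2: u0 ∈ [-7/85, 33/85)
j=2 picked index 2: u0 ∈ [-24/85, 16/85)
j=3 picked index 3: u0 ∈ [-1/85, 9/85)
j=4 picked index 4: u0 ∈ [-8/85, 1/5)
intersection: [0, 9/85)

0 9/85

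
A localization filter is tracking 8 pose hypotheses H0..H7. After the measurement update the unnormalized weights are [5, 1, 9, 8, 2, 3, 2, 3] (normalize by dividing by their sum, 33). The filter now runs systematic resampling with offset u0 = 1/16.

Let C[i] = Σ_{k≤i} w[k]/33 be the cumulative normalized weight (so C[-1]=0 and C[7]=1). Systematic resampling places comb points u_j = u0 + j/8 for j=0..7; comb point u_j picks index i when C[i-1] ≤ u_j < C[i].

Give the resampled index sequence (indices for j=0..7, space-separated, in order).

0 2 2 2 3 3 5 7

C = [5/33, 2/11, 5/11, 23/33, 25/33, 28/33, 10/11, 1]
j=0: u_0=1/16 ∈ [0, 5/33) → index 0
j=1: u_1=3/16 ∈ [2/11, 5/11) → index 2
j=2: u_2=5/16 ∈ [2/11, 5/11) → index 2
j=3: u_3=7/16 ∈ [2/11, 5/11) → index 2
j=4: u_4=9/16 ∈ [5/11, 23/33) → index 3
j=5: u_5=11/16 ∈ [5/11, 23/33) → index 3
j=6: u_6=13/16 ∈ [25/33, 28/33) → index 5
j=7: u_7=15/16 ∈ [10/11, 1) → index 7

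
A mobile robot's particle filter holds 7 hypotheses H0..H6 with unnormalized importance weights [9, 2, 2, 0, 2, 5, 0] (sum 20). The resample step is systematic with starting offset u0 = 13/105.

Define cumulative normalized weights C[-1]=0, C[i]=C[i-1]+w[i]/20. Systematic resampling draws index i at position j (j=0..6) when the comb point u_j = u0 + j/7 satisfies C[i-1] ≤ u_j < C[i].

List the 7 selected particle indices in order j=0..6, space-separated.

0 0 0 2 4 5 5

C = [9/20, 11/20, 13/20, 13/20, 3/4, 1, 1]
j=0: u_0=13/105 ∈ [0, 9/20) → index 0
j=1: u_1=4/15 ∈ [0, 9/20) → index 0
j=2: u_2=43/105 ∈ [0, 9/20) → index 0
j=3: u_3=58/105 ∈ [11/20, 13/20) → index 2
j=4: u_4=73/105 ∈ [13/20, 3/4) → index 4
j=5: u_5=88/105 ∈ [3/4, 1) → index 5
j=6: u_6=103/105 ∈ [3/4, 1) → index 5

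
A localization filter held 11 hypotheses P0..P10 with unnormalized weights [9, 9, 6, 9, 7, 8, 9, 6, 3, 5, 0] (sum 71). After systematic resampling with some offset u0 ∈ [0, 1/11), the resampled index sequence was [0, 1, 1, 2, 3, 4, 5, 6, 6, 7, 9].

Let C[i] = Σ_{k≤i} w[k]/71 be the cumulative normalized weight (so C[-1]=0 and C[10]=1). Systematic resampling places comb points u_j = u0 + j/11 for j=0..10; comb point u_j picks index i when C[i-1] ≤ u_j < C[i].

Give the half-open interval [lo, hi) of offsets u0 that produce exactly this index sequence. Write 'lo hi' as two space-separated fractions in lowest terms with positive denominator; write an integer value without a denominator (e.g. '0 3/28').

C = [9/71, 18/71, 24/71, 33/71, 40/71, 48/71, 57/71, 63/71, 66/71, 1, 1]
j=0 picked index 0: u0 ∈ [0, 9/71)
j=1 picked index 1: u0 ∈ [28/781, 127/781)
j=2 picked index 1: u0 ∈ [-43/781, 56/781)
j=3 picked index 2: u0 ∈ [-15/781, 51/781)
j=4 picked index 3: u0 ∈ [-20/781, 79/781)
j=5 picked index 4: u0 ∈ [8/781, 85/781)
j=6 picked index 5: u0 ∈ [14/781, 102/781)
j=7 picked index 6: u0 ∈ [31/781, 130/781)
j=8 picked index 6: u0 ∈ [-40/781, 59/781)
j=9 picked index 7: u0 ∈ [-12/781, 54/781)
j=10 picked index 9: u0 ∈ [16/781, 1/11)
intersection: [31/781, 51/781)

31/781 51/781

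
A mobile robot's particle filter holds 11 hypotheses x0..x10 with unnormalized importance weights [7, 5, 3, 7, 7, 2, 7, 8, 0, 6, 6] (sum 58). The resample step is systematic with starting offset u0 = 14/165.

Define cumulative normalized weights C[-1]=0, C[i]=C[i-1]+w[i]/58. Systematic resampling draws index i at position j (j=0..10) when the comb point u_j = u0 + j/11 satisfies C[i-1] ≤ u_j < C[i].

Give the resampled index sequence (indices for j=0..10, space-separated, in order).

C = [7/58, 6/29, 15/58, 11/29, 1/2, 31/58, 19/29, 23/29, 23/29, 26/29, 1]
j=0: u_0=14/165 ∈ [0, 7/58) → index 0
j=1: u_1=29/165 ∈ [7/58, 6/29) → index 1
j=2: u_2=4/15 ∈ [15/58, 11/29) → index 3
j=3: u_3=59/165 ∈ [15/58, 11/29) → index 3
j=4: u_4=74/165 ∈ [11/29, 1/2) → index 4
j=5: u_5=89/165 ∈ [31/58, 19/29) → index 6
j=6: u_6=104/165 ∈ [31/58, 19/29) → index 6
j=7: u_7=119/165 ∈ [19/29, 23/29) → index 7
j=8: u_8=134/165 ∈ [23/29, 26/29) → index 9
j=9: u_9=149/165 ∈ [26/29, 1) → index 10
j=10: u_10=164/165 ∈ [26/29, 1) → index 10

0 1 3 3 4 6 6 7 9 10 10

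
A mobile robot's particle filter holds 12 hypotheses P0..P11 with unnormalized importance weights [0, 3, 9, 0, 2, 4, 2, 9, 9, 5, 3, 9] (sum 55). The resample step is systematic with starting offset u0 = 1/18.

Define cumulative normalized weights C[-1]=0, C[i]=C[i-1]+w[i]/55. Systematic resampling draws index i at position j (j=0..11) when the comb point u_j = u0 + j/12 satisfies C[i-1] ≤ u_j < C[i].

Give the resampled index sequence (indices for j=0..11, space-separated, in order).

2 2 4 5 7 7 8 8 9 10 11 11

C = [0, 3/55, 12/55, 12/55, 14/55, 18/55, 4/11, 29/55, 38/55, 43/55, 46/55, 1]
j=0: u_0=1/18 ∈ [3/55, 12/55) → index 2
j=1: u_1=5/36 ∈ [3/55, 12/55) → index 2
j=2: u_2=2/9 ∈ [12/55, 14/55) → index 4
j=3: u_3=11/36 ∈ [14/55, 18/55) → index 5
j=4: u_4=7/18 ∈ [4/11, 29/55) → index 7
j=5: u_5=17/36 ∈ [4/11, 29/55) → index 7
j=6: u_6=5/9 ∈ [29/55, 38/55) → index 8
j=7: u_7=23/36 ∈ [29/55, 38/55) → index 8
j=8: u_8=13/18 ∈ [38/55, 43/55) → index 9
j=9: u_9=29/36 ∈ [43/55, 46/55) → index 10
j=10: u_10=8/9 ∈ [46/55, 1) → index 11
j=11: u_11=35/36 ∈ [46/55, 1) → index 11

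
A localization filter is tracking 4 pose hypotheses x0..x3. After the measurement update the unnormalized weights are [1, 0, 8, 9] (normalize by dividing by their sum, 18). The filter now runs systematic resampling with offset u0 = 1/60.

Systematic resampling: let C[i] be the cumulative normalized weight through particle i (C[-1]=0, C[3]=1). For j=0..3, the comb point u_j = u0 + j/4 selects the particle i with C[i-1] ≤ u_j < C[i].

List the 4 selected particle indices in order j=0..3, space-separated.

C = [1/18, 1/18, 1/2, 1]
j=0: u_0=1/60 ∈ [0, 1/18) → index 0
j=1: u_1=4/15 ∈ [1/18, 1/2) → index 2
j=2: u_2=31/60 ∈ [1/2, 1) → index 3
j=3: u_3=23/30 ∈ [1/2, 1) → index 3

0 2 3 3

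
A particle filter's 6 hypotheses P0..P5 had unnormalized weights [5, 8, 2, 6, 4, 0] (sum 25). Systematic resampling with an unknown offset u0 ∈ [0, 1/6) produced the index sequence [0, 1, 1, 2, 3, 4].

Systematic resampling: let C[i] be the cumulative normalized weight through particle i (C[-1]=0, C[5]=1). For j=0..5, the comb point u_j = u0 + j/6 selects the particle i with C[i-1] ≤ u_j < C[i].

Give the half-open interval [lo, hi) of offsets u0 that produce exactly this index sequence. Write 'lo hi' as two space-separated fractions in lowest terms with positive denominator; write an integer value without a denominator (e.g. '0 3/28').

1/30 1/10

C = [1/5, 13/25, 3/5, 21/25, 1, 1]
j=0 picked index 0: u0 ∈ [0, 1/5)
j=1 picked index 1: u0 ∈ [1/30, 53/150)
j=2 picked index 1: u0 ∈ [-2/15, 14/75)
j=3 picked index 2: u0 ∈ [1/50, 1/10)
j=4 picked index 3: u0 ∈ [-1/15, 13/75)
j=5 picked index 4: u0 ∈ [1/150, 1/6)
intersection: [1/30, 1/10)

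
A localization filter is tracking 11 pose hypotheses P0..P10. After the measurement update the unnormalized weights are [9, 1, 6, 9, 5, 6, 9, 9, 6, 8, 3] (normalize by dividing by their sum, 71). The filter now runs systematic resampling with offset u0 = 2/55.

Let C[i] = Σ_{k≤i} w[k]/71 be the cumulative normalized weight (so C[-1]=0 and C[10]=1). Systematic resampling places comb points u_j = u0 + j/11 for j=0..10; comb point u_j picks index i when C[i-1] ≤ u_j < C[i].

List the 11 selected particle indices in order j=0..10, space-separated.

C = [9/71, 10/71, 16/71, 25/71, 30/71, 36/71, 45/71, 54/71, 60/71, 68/71, 1]
j=0: u_0=2/55 ∈ [0, 9/71) → index 0
j=1: u_1=7/55 ∈ [9/71, 10/71) → index 1
j=2: u_2=12/55 ∈ [10/71, 16/71) → index 2
j=3: u_3=17/55 ∈ [16/71, 25/71) → index 3
j=4: u_4=2/5 ∈ [25/71, 30/71) → index 4
j=5: u_5=27/55 ∈ [30/71, 36/71) → index 5
j=6: u_6=32/55 ∈ [36/71, 45/71) → index 6
j=7: u_7=37/55 ∈ [45/71, 54/71) → index 7
j=8: u_8=42/55 ∈ [54/71, 60/71) → index 8
j=9: u_9=47/55 ∈ [60/71, 68/71) → index 9
j=10: u_10=52/55 ∈ [60/71, 68/71) → index 9

0 1 2 3 4 5 6 7 8 9 9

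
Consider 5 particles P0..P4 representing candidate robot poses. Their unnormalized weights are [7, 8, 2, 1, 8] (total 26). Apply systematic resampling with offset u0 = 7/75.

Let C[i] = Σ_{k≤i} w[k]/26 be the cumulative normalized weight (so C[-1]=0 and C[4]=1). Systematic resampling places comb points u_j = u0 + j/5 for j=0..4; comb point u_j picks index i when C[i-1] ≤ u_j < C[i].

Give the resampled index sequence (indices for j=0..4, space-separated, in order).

0 1 1 4 4

C = [7/26, 15/26, 17/26, 9/13, 1]
j=0: u_0=7/75 ∈ [0, 7/26) → index 0
j=1: u_1=22/75 ∈ [7/26, 15/26) → index 1
j=2: u_2=37/75 ∈ [7/26, 15/26) → index 1
j=3: u_3=52/75 ∈ [9/13, 1) → index 4
j=4: u_4=67/75 ∈ [9/13, 1) → index 4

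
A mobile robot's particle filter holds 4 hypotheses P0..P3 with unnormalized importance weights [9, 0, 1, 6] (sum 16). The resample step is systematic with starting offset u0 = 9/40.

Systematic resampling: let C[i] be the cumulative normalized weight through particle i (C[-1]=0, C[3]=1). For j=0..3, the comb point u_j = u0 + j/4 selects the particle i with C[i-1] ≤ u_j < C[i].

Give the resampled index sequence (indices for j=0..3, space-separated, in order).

C = [9/16, 9/16, 5/8, 1]
j=0: u_0=9/40 ∈ [0, 9/16) → index 0
j=1: u_1=19/40 ∈ [0, 9/16) → index 0
j=2: u_2=29/40 ∈ [5/8, 1) → index 3
j=3: u_3=39/40 ∈ [5/8, 1) → index 3

0 0 3 3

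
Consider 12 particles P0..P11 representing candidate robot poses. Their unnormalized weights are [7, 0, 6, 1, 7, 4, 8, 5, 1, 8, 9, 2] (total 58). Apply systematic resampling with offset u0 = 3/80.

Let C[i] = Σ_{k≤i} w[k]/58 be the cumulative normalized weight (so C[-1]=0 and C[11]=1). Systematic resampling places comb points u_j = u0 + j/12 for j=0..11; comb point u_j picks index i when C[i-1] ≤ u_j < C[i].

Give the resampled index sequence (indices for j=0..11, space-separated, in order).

C = [7/58, 7/58, 13/58, 7/29, 21/58, 25/58, 33/58, 19/29, 39/58, 47/58, 28/29, 1]
j=0: u_0=3/80 ∈ [0, 7/58) → index 0
j=1: u_1=29/240 ∈ [7/58, 13/58) → index 2
j=2: u_2=49/240 ∈ [7/58, 13/58) → index 2
j=3: u_3=23/80 ∈ [7/29, 21/58) → index 4
j=4: u_4=89/240 ∈ [21/58, 25/58) → index 5
j=5: u_5=109/240 ∈ [25/58, 33/58) → index 6
j=6: u_6=43/80 ∈ [25/58, 33/58) → index 6
j=7: u_7=149/240 ∈ [33/58, 19/29) → index 7
j=8: u_8=169/240 ∈ [39/58, 47/58) → index 9
j=9: u_9=63/80 ∈ [39/58, 47/58) → index 9
j=10: u_10=209/240 ∈ [47/58, 28/29) → index 10
j=11: u_11=229/240 ∈ [47/58, 28/29) → index 10

0 2 2 4 5 6 6 7 9 9 10 10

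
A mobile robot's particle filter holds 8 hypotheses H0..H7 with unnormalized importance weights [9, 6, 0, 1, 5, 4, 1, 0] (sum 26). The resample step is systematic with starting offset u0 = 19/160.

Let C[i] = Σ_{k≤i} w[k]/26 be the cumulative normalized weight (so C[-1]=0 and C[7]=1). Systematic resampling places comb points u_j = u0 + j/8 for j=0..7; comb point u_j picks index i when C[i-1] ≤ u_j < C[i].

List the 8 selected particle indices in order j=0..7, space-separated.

C = [9/26, 15/26, 15/26, 8/13, 21/26, 25/26, 1, 1]
j=0: u_0=19/160 ∈ [0, 9/26) → index 0
j=1: u_1=39/160 ∈ [0, 9/26) → index 0
j=2: u_2=59/160 ∈ [9/26, 15/26) → index 1
j=3: u_3=79/160 ∈ [9/26, 15/26) → index 1
j=4: u_4=99/160 ∈ [8/13, 21/26) → index 4
j=5: u_5=119/160 ∈ [8/13, 21/26) → index 4
j=6: u_6=139/160 ∈ [21/26, 25/26) → index 5
j=7: u_7=159/160 ∈ [25/26, 1) → index 6

0 0 1 1 4 4 5 6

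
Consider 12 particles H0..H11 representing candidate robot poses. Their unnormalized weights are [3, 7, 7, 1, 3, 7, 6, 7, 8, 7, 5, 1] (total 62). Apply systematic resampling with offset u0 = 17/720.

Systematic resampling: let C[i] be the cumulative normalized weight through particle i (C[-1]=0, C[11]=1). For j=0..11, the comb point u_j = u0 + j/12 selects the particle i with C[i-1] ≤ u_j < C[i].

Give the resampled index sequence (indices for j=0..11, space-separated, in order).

C = [3/62, 5/31, 17/62, 9/31, 21/62, 14/31, 17/31, 41/62, 49/62, 28/31, 61/62, 1]
j=0: u_0=17/720 ∈ [0, 3/62) → index 0
j=1: u_1=77/720 ∈ [3/62, 5/31) → index 1
j=2: u_2=137/720 ∈ [5/31, 17/62) → index 2
j=3: u_3=197/720 ∈ [5/31, 17/62) → index 2
j=4: u_4=257/720 ∈ [21/62, 14/31) → index 5
j=5: u_5=317/720 ∈ [21/62, 14/31) → index 5
j=6: u_6=377/720 ∈ [14/31, 17/31) → index 6
j=7: u_7=437/720 ∈ [17/31, 41/62) → index 7
j=8: u_8=497/720 ∈ [41/62, 49/62) → index 8
j=9: u_9=557/720 ∈ [41/62, 49/62) → index 8
j=10: u_10=617/720 ∈ [49/62, 28/31) → index 9
j=11: u_11=677/720 ∈ [28/31, 61/62) → index 10

0 1 2 2 5 5 6 7 8 8 9 10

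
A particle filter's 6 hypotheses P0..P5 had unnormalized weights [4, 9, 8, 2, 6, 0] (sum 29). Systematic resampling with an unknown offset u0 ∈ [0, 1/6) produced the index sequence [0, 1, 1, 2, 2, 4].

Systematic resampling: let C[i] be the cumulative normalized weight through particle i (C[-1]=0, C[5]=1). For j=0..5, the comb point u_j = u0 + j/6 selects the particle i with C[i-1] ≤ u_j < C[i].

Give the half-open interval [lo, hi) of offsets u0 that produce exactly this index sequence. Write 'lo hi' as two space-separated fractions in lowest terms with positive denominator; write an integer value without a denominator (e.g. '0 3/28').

0 5/87

C = [4/29, 13/29, 21/29, 23/29, 1, 1]
j=0 picked index 0: u0 ∈ [0, 4/29)
j=1 picked index 1: u0 ∈ [-5/174, 49/174)
j=2 picked index 1: u0 ∈ [-17/87, 10/87)
j=3 picked index 2: u0 ∈ [-3/58, 13/58)
j=4 picked index 2: u0 ∈ [-19/87, 5/87)
j=5 picked index 4: u0 ∈ [-7/174, 1/6)
intersection: [0, 5/87)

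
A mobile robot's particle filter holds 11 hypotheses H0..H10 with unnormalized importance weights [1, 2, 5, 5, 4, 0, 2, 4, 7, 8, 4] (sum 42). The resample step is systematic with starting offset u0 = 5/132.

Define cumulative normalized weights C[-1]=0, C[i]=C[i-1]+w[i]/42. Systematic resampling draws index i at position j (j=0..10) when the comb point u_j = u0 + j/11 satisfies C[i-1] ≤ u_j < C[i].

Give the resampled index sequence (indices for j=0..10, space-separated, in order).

C = [1/42, 1/14, 4/21, 13/42, 17/42, 17/42, 19/42, 23/42, 5/7, 19/21, 1]
j=0: u_0=5/132 ∈ [1/42, 1/14) → index 1
j=1: u_1=17/132 ∈ [1/14, 4/21) → index 2
j=2: u_2=29/132 ∈ [4/21, 13/42) → index 3
j=3: u_3=41/132 ∈ [13/42, 17/42) → index 4
j=4: u_4=53/132 ∈ [13/42, 17/42) → index 4
j=5: u_5=65/132 ∈ [19/42, 23/42) → index 7
j=6: u_6=7/12 ∈ [23/42, 5/7) → index 8
j=7: u_7=89/132 ∈ [23/42, 5/7) → index 8
j=8: u_8=101/132 ∈ [5/7, 19/21) → index 9
j=9: u_9=113/132 ∈ [5/7, 19/21) → index 9
j=10: u_10=125/132 ∈ [19/21, 1) → index 10

1 2 3 4 4 7 8 8 9 9 10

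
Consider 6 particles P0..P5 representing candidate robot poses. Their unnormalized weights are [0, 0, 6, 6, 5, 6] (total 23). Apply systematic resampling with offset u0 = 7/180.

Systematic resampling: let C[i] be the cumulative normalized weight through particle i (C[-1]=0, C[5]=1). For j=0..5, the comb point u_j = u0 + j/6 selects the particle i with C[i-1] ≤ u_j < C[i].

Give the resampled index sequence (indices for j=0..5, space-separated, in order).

C = [0, 0, 6/23, 12/23, 17/23, 1]
j=0: u_0=7/180 ∈ [0, 6/23) → index 2
j=1: u_1=37/180 ∈ [0, 6/23) → index 2
j=2: u_2=67/180 ∈ [6/23, 12/23) → index 3
j=3: u_3=97/180 ∈ [12/23, 17/23) → index 4
j=4: u_4=127/180 ∈ [12/23, 17/23) → index 4
j=5: u_5=157/180 ∈ [17/23, 1) → index 5

2 2 3 4 4 5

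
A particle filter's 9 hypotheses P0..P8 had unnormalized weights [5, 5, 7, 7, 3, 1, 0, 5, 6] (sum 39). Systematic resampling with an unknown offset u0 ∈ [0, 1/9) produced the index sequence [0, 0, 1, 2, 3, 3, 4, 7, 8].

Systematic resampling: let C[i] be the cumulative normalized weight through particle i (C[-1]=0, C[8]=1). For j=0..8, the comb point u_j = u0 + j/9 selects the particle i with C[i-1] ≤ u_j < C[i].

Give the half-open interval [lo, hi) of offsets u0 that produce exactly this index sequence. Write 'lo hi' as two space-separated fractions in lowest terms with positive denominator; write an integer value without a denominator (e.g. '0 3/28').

C = [5/39, 10/39, 17/39, 8/13, 9/13, 28/39, 28/39, 11/13, 1]
j=0 picked index 0: u0 ∈ [0, 5/39)
j=1 picked index 0: u0 ∈ [-1/9, 2/117)
j=2 picked index 1: u0 ∈ [-11/117, 4/117)
j=3 picked index 2: u0 ∈ [-1/13, 4/39)
j=4 picked index 3: u0 ∈ [-1/117, 20/117)
j=5 picked index 3: u0 ∈ [-14/117, 7/117)
j=6 picked index 4: u0 ∈ [-2/39, 1/39)
j=7 picked index 7: u0 ∈ [-7/117, 8/117)
j=8 picked index 8: u0 ∈ [-5/117, 1/9)
intersection: [0, 2/117)

0 2/117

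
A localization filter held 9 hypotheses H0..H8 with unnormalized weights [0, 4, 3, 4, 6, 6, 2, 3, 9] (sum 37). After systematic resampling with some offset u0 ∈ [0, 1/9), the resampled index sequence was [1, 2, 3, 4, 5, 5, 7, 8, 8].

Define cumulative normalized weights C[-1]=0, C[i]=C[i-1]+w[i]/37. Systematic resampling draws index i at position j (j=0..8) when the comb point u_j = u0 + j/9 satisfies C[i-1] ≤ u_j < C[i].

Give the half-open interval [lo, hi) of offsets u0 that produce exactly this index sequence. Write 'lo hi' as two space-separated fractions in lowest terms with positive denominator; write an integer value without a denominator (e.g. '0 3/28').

C = [0, 4/37, 7/37, 11/37, 17/37, 23/37, 25/37, 28/37, 1]
j=0 picked index 1: u0 ∈ [0, 4/37)
j=1 picked index 2: u0 ∈ [-1/333, 26/333)
j=2 picked index 3: u0 ∈ [-11/333, 25/333)
j=3 picked index 4: u0 ∈ [-4/111, 14/111)
j=4 picked index 5: u0 ∈ [5/333, 59/333)
j=5 picked index 5: u0 ∈ [-32/333, 22/333)
j=6 picked index 7: u0 ∈ [1/111, 10/111)
j=7 picked index 8: u0 ∈ [-7/333, 2/9)
j=8 picked index 8: u0 ∈ [-44/333, 1/9)
intersection: [5/333, 22/333)

5/333 22/333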